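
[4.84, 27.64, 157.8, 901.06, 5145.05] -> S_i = 4.84*5.71^i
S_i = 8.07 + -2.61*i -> [8.07, 5.46, 2.85, 0.24, -2.37]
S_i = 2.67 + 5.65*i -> [2.67, 8.32, 13.97, 19.62, 25.27]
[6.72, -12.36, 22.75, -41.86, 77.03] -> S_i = 6.72*(-1.84)^i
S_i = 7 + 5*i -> [7, 12, 17, 22, 27]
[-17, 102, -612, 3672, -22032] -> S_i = -17*-6^i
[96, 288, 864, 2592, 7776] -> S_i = 96*3^i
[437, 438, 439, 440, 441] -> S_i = 437 + 1*i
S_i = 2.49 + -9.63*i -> [2.49, -7.14, -16.77, -26.4, -36.03]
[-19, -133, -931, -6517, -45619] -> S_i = -19*7^i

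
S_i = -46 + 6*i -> [-46, -40, -34, -28, -22]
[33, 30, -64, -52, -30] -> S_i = Random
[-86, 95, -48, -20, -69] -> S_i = Random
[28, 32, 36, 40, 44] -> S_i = 28 + 4*i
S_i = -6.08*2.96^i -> [-6.08, -18.0, -53.27, -157.68, -466.74]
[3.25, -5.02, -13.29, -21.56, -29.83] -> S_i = 3.25 + -8.27*i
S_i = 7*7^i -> [7, 49, 343, 2401, 16807]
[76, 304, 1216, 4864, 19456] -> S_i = 76*4^i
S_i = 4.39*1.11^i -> [4.39, 4.87, 5.41, 6.0, 6.66]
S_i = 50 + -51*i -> [50, -1, -52, -103, -154]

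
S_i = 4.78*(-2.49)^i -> [4.78, -11.9, 29.64, -73.79, 183.75]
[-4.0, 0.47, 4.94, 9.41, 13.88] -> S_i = -4.00 + 4.47*i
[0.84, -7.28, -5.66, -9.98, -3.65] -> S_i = Random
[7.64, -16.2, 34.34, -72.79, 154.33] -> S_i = 7.64*(-2.12)^i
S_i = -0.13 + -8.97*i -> [-0.13, -9.1, -18.07, -27.04, -36.01]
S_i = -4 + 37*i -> [-4, 33, 70, 107, 144]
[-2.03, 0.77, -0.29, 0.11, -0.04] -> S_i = -2.03*(-0.38)^i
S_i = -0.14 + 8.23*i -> [-0.14, 8.09, 16.32, 24.55, 32.78]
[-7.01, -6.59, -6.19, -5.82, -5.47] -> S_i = -7.01*0.94^i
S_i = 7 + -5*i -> [7, 2, -3, -8, -13]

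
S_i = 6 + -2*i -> [6, 4, 2, 0, -2]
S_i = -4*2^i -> [-4, -8, -16, -32, -64]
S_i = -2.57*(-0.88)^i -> [-2.57, 2.26, -1.99, 1.75, -1.54]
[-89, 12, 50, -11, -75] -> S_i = Random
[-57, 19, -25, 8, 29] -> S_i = Random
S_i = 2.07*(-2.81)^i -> [2.07, -5.82, 16.34, -45.93, 129.06]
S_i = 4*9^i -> [4, 36, 324, 2916, 26244]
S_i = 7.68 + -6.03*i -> [7.68, 1.65, -4.38, -10.41, -16.44]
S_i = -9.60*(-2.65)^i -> [-9.6, 25.44, -67.42, 178.65, -473.43]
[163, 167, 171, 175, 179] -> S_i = 163 + 4*i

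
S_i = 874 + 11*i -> [874, 885, 896, 907, 918]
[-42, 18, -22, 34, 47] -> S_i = Random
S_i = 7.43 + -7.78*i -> [7.43, -0.35, -8.13, -15.91, -23.69]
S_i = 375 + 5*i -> [375, 380, 385, 390, 395]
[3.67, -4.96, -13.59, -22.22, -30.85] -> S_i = 3.67 + -8.63*i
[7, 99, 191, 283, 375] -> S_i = 7 + 92*i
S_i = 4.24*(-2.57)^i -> [4.24, -10.9, 28.0, -71.97, 184.97]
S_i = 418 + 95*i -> [418, 513, 608, 703, 798]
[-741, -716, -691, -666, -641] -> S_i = -741 + 25*i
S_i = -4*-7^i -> [-4, 28, -196, 1372, -9604]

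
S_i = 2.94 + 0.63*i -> [2.94, 3.57, 4.2, 4.83, 5.46]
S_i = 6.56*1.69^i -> [6.56, 11.09, 18.74, 31.66, 53.51]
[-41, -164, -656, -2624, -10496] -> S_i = -41*4^i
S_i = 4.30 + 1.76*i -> [4.3, 6.06, 7.82, 9.58, 11.34]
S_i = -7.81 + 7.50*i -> [-7.81, -0.31, 7.19, 14.69, 22.19]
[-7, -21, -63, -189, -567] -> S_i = -7*3^i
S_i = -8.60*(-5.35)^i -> [-8.6, 46.01, -246.15, 1316.92, -7045.53]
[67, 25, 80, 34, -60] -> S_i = Random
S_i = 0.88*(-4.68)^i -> [0.88, -4.12, 19.27, -90.2, 422.15]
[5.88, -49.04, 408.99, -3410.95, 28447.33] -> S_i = 5.88*(-8.34)^i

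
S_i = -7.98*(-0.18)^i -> [-7.98, 1.44, -0.26, 0.05, -0.01]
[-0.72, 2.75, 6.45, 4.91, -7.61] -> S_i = Random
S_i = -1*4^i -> [-1, -4, -16, -64, -256]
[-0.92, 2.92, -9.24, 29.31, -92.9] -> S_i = -0.92*(-3.17)^i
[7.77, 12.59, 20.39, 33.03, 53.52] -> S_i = 7.77*1.62^i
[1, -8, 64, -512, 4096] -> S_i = 1*-8^i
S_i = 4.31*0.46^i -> [4.31, 1.98, 0.91, 0.42, 0.19]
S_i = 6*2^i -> [6, 12, 24, 48, 96]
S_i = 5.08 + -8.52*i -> [5.08, -3.44, -11.96, -20.48, -29.0]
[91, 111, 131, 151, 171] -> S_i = 91 + 20*i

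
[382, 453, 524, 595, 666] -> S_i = 382 + 71*i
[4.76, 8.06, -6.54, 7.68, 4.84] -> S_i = Random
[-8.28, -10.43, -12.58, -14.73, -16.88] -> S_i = -8.28 + -2.15*i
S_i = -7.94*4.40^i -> [-7.94, -34.94, -153.72, -676.36, -2975.99]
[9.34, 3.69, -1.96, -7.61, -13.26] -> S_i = 9.34 + -5.65*i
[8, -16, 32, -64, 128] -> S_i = 8*-2^i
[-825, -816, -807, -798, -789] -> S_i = -825 + 9*i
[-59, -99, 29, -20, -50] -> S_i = Random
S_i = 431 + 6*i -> [431, 437, 443, 449, 455]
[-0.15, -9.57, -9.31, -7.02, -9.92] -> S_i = Random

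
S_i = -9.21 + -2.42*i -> [-9.21, -11.63, -14.05, -16.47, -18.89]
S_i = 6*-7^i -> [6, -42, 294, -2058, 14406]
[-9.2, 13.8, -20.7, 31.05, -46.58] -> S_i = -9.20*(-1.50)^i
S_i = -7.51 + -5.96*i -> [-7.51, -13.47, -19.43, -25.39, -31.35]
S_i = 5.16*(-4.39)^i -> [5.16, -22.65, 99.44, -436.56, 1916.5]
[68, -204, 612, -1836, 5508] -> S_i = 68*-3^i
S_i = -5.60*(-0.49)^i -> [-5.6, 2.74, -1.34, 0.66, -0.32]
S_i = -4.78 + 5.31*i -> [-4.78, 0.53, 5.84, 11.15, 16.46]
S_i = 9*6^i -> [9, 54, 324, 1944, 11664]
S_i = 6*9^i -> [6, 54, 486, 4374, 39366]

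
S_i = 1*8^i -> [1, 8, 64, 512, 4096]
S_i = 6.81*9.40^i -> [6.81, 64.01, 601.73, 5656.28, 53169.0]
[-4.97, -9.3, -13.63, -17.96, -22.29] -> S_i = -4.97 + -4.33*i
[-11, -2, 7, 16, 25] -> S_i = -11 + 9*i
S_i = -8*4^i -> [-8, -32, -128, -512, -2048]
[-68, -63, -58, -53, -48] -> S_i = -68 + 5*i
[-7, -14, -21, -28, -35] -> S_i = -7 + -7*i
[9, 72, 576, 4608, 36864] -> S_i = 9*8^i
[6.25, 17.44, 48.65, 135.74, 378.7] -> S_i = 6.25*2.79^i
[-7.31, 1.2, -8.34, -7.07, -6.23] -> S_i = Random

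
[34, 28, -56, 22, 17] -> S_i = Random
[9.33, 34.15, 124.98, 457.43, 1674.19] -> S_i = 9.33*3.66^i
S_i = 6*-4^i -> [6, -24, 96, -384, 1536]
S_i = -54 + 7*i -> [-54, -47, -40, -33, -26]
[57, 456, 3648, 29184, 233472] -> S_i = 57*8^i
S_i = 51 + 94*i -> [51, 145, 239, 333, 427]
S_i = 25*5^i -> [25, 125, 625, 3125, 15625]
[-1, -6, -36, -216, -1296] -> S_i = -1*6^i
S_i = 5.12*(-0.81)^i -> [5.12, -4.15, 3.36, -2.72, 2.2]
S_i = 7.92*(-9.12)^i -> [7.92, -72.23, 658.74, -6007.72, 54790.41]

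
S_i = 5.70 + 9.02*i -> [5.7, 14.72, 23.74, 32.76, 41.78]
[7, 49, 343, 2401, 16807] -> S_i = 7*7^i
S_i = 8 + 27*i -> [8, 35, 62, 89, 116]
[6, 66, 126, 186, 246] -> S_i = 6 + 60*i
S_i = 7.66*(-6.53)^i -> [7.66, -50.02, 326.63, -2132.89, 13927.77]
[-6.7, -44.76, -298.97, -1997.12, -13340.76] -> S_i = -6.70*6.68^i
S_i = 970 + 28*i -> [970, 998, 1026, 1054, 1082]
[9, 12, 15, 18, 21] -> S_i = 9 + 3*i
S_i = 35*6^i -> [35, 210, 1260, 7560, 45360]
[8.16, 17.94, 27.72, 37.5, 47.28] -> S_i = 8.16 + 9.78*i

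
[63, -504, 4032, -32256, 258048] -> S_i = 63*-8^i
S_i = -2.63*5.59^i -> [-2.63, -14.7, -82.18, -459.4, -2568.05]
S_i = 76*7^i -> [76, 532, 3724, 26068, 182476]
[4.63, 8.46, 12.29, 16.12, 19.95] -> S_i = 4.63 + 3.83*i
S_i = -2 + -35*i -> [-2, -37, -72, -107, -142]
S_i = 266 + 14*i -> [266, 280, 294, 308, 322]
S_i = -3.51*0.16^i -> [-3.51, -0.56, -0.09, -0.01, -0.0]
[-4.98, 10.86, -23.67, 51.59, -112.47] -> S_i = -4.98*(-2.18)^i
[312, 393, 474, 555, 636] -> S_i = 312 + 81*i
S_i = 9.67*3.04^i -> [9.67, 29.4, 89.37, 271.67, 825.89]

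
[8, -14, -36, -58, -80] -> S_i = 8 + -22*i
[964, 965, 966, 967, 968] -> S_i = 964 + 1*i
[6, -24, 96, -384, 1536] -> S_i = 6*-4^i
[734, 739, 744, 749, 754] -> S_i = 734 + 5*i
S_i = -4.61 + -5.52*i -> [-4.61, -10.13, -15.65, -21.17, -26.69]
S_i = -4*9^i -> [-4, -36, -324, -2916, -26244]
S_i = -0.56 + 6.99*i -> [-0.56, 6.43, 13.42, 20.41, 27.4]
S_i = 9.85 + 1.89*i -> [9.85, 11.74, 13.63, 15.52, 17.41]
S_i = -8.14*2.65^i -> [-8.14, -21.57, -57.16, -151.48, -401.43]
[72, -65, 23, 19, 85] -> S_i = Random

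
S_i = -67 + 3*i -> [-67, -64, -61, -58, -55]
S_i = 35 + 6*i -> [35, 41, 47, 53, 59]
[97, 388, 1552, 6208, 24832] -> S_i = 97*4^i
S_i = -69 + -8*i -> [-69, -77, -85, -93, -101]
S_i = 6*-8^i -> [6, -48, 384, -3072, 24576]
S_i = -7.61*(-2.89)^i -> [-7.61, 21.99, -63.56, 183.69, -530.86]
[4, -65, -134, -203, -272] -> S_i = 4 + -69*i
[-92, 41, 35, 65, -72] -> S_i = Random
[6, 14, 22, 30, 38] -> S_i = 6 + 8*i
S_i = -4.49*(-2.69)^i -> [-4.49, 12.08, -32.49, 87.4, -235.1]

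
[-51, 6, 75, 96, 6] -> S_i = Random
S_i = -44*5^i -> [-44, -220, -1100, -5500, -27500]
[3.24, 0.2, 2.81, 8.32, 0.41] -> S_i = Random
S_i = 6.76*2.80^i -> [6.76, 18.93, 53.0, 148.4, 415.51]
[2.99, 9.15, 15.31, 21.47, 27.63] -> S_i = 2.99 + 6.16*i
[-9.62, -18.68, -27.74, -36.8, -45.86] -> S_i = -9.62 + -9.06*i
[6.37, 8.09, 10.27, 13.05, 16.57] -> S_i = 6.37*1.27^i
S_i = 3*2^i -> [3, 6, 12, 24, 48]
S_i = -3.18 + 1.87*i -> [-3.18, -1.31, 0.56, 2.43, 4.3]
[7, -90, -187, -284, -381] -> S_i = 7 + -97*i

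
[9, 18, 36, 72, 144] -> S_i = 9*2^i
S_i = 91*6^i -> [91, 546, 3276, 19656, 117936]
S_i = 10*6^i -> [10, 60, 360, 2160, 12960]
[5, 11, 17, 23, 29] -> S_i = 5 + 6*i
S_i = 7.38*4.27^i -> [7.38, 31.51, 134.56, 574.57, 2453.4]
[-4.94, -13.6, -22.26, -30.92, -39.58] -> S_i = -4.94 + -8.66*i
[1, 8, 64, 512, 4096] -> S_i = 1*8^i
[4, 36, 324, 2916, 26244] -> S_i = 4*9^i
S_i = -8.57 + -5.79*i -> [-8.57, -14.36, -20.15, -25.94, -31.73]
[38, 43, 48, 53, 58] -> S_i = 38 + 5*i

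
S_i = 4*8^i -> [4, 32, 256, 2048, 16384]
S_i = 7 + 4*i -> [7, 11, 15, 19, 23]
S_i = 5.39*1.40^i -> [5.39, 7.55, 10.56, 14.79, 20.71]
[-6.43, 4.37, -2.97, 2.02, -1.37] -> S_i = -6.43*(-0.68)^i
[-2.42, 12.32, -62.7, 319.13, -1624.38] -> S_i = -2.42*(-5.09)^i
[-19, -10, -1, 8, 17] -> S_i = -19 + 9*i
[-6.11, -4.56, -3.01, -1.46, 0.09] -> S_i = -6.11 + 1.55*i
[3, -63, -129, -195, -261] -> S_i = 3 + -66*i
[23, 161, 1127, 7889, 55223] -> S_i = 23*7^i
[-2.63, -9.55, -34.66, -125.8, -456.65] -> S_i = -2.63*3.63^i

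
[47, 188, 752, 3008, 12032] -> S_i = 47*4^i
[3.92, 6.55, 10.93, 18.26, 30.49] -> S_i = 3.92*1.67^i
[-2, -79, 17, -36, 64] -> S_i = Random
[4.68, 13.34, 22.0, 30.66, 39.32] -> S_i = 4.68 + 8.66*i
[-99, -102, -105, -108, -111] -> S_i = -99 + -3*i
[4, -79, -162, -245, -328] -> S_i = 4 + -83*i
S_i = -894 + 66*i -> [-894, -828, -762, -696, -630]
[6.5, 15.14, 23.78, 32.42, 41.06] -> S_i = 6.50 + 8.64*i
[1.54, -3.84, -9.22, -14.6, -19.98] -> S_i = 1.54 + -5.38*i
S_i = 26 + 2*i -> [26, 28, 30, 32, 34]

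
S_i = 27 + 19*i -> [27, 46, 65, 84, 103]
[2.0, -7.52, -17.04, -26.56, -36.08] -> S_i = 2.00 + -9.52*i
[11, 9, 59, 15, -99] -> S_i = Random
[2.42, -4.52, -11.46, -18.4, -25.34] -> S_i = 2.42 + -6.94*i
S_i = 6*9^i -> [6, 54, 486, 4374, 39366]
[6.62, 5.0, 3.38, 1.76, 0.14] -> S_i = 6.62 + -1.62*i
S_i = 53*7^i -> [53, 371, 2597, 18179, 127253]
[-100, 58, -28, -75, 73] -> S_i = Random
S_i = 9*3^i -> [9, 27, 81, 243, 729]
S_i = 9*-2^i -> [9, -18, 36, -72, 144]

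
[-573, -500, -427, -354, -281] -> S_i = -573 + 73*i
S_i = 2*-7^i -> [2, -14, 98, -686, 4802]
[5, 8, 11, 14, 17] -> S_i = 5 + 3*i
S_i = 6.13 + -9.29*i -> [6.13, -3.16, -12.45, -21.74, -31.03]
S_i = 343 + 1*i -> [343, 344, 345, 346, 347]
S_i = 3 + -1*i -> [3, 2, 1, 0, -1]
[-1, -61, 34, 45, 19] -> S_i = Random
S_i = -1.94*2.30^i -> [-1.94, -4.46, -10.26, -23.6, -54.29]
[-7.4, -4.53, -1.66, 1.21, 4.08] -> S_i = -7.40 + 2.87*i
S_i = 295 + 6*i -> [295, 301, 307, 313, 319]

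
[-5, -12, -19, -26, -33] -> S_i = -5 + -7*i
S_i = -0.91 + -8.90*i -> [-0.91, -9.81, -18.71, -27.61, -36.51]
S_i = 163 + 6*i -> [163, 169, 175, 181, 187]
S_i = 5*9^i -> [5, 45, 405, 3645, 32805]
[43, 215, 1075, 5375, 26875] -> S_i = 43*5^i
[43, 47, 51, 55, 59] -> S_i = 43 + 4*i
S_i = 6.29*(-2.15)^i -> [6.29, -13.52, 29.08, -62.51, 134.4]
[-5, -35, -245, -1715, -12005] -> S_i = -5*7^i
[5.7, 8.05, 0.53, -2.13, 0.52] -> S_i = Random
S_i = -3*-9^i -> [-3, 27, -243, 2187, -19683]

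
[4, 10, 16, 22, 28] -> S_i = 4 + 6*i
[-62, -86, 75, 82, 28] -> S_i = Random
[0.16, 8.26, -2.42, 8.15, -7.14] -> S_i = Random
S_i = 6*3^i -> [6, 18, 54, 162, 486]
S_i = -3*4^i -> [-3, -12, -48, -192, -768]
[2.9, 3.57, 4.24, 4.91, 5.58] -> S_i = 2.90 + 0.67*i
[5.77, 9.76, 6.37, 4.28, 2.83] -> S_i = Random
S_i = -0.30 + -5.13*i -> [-0.3, -5.43, -10.56, -15.69, -20.82]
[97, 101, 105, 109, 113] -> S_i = 97 + 4*i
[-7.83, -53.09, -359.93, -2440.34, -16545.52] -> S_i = -7.83*6.78^i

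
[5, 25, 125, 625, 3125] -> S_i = 5*5^i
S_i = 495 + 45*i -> [495, 540, 585, 630, 675]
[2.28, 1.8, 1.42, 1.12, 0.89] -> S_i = 2.28*0.79^i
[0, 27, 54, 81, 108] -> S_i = 0 + 27*i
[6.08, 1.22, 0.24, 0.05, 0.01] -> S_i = 6.08*0.20^i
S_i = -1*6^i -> [-1, -6, -36, -216, -1296]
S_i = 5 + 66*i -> [5, 71, 137, 203, 269]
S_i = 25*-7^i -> [25, -175, 1225, -8575, 60025]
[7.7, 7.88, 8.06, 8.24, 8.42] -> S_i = 7.70 + 0.18*i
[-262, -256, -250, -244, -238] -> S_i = -262 + 6*i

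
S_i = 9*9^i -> [9, 81, 729, 6561, 59049]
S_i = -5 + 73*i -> [-5, 68, 141, 214, 287]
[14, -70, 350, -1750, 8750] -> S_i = 14*-5^i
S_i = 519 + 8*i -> [519, 527, 535, 543, 551]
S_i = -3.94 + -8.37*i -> [-3.94, -12.31, -20.68, -29.05, -37.42]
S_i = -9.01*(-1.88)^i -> [-9.01, 16.94, -31.84, 59.87, -112.55]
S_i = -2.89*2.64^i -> [-2.89, -7.63, -20.14, -53.18, -140.38]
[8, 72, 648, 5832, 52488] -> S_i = 8*9^i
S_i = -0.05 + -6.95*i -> [-0.05, -7.0, -13.95, -20.9, -27.85]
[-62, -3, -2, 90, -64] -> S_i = Random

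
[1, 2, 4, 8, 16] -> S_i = 1*2^i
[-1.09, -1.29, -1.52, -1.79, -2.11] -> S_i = -1.09*1.18^i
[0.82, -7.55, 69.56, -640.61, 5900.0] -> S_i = 0.82*(-9.21)^i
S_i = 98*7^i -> [98, 686, 4802, 33614, 235298]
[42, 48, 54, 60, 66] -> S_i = 42 + 6*i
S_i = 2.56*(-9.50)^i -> [2.56, -24.32, 231.04, -2194.88, 20851.36]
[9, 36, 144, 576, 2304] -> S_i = 9*4^i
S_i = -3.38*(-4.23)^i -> [-3.38, 14.3, -60.48, 255.82, -1082.13]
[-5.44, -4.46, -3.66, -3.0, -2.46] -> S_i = -5.44*0.82^i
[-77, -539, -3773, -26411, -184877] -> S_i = -77*7^i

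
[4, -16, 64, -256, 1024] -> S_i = 4*-4^i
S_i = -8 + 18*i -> [-8, 10, 28, 46, 64]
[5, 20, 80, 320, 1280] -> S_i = 5*4^i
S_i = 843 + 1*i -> [843, 844, 845, 846, 847]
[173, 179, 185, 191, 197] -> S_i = 173 + 6*i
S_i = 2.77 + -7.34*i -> [2.77, -4.57, -11.91, -19.25, -26.59]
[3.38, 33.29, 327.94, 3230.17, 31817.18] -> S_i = 3.38*9.85^i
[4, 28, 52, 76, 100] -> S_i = 4 + 24*i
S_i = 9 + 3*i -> [9, 12, 15, 18, 21]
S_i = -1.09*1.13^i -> [-1.09, -1.23, -1.39, -1.57, -1.78]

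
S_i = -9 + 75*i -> [-9, 66, 141, 216, 291]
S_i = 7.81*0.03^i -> [7.81, 0.23, 0.01, 0.0, 0.0]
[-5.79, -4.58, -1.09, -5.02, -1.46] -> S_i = Random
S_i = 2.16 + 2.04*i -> [2.16, 4.2, 6.24, 8.28, 10.32]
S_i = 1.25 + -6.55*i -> [1.25, -5.3, -11.85, -18.4, -24.95]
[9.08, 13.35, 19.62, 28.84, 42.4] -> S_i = 9.08*1.47^i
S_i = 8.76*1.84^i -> [8.76, 16.12, 29.66, 54.57, 100.41]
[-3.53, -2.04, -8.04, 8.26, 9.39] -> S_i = Random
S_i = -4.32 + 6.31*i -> [-4.32, 1.99, 8.3, 14.61, 20.92]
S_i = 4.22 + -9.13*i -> [4.22, -4.91, -14.04, -23.17, -32.3]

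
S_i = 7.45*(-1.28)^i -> [7.45, -9.54, 12.21, -15.62, 20.0]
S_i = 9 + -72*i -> [9, -63, -135, -207, -279]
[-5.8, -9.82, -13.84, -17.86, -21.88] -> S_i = -5.80 + -4.02*i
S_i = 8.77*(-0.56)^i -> [8.77, -4.91, 2.75, -1.54, 0.86]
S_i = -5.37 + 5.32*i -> [-5.37, -0.05, 5.27, 10.59, 15.91]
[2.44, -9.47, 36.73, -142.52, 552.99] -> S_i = 2.44*(-3.88)^i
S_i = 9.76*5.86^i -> [9.76, 57.19, 335.15, 1964.01, 11509.07]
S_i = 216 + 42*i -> [216, 258, 300, 342, 384]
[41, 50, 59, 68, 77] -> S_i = 41 + 9*i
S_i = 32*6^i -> [32, 192, 1152, 6912, 41472]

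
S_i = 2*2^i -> [2, 4, 8, 16, 32]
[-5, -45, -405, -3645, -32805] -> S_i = -5*9^i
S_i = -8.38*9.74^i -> [-8.38, -81.62, -794.99, -7743.21, -75418.84]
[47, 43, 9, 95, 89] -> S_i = Random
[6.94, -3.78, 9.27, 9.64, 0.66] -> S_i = Random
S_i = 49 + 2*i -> [49, 51, 53, 55, 57]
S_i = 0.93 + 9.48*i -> [0.93, 10.41, 19.89, 29.37, 38.85]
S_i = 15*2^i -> [15, 30, 60, 120, 240]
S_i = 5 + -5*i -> [5, 0, -5, -10, -15]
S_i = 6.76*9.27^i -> [6.76, 62.67, 580.91, 5385.0, 49918.97]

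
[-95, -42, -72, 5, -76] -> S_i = Random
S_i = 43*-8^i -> [43, -344, 2752, -22016, 176128]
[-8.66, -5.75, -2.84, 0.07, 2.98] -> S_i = -8.66 + 2.91*i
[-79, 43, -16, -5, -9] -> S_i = Random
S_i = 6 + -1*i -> [6, 5, 4, 3, 2]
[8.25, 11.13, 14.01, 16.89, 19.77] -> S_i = 8.25 + 2.88*i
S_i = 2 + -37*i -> [2, -35, -72, -109, -146]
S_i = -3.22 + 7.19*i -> [-3.22, 3.97, 11.16, 18.35, 25.54]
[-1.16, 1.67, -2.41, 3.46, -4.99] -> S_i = -1.16*(-1.44)^i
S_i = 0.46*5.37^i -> [0.46, 2.47, 13.26, 71.23, 382.52]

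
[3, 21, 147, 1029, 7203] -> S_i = 3*7^i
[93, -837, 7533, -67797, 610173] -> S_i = 93*-9^i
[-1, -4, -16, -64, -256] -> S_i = -1*4^i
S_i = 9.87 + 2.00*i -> [9.87, 11.87, 13.87, 15.87, 17.87]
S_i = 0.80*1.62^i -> [0.8, 1.3, 2.1, 3.4, 5.51]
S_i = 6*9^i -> [6, 54, 486, 4374, 39366]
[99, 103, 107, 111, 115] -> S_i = 99 + 4*i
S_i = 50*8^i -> [50, 400, 3200, 25600, 204800]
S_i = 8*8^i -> [8, 64, 512, 4096, 32768]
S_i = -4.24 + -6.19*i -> [-4.24, -10.43, -16.62, -22.81, -29.0]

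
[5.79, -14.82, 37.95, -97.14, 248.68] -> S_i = 5.79*(-2.56)^i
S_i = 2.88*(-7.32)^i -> [2.88, -21.08, 154.32, -1129.6, 8268.69]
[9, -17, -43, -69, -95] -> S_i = 9 + -26*i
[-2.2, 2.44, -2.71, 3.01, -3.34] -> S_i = -2.20*(-1.11)^i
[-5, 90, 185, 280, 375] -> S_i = -5 + 95*i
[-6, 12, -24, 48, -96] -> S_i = -6*-2^i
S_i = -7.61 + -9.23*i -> [-7.61, -16.84, -26.07, -35.3, -44.53]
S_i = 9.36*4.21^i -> [9.36, 39.41, 165.9, 698.43, 2940.39]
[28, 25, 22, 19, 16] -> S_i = 28 + -3*i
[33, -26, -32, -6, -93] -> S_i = Random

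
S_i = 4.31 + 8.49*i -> [4.31, 12.8, 21.29, 29.78, 38.27]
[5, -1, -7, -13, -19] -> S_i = 5 + -6*i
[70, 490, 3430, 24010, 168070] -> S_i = 70*7^i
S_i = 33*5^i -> [33, 165, 825, 4125, 20625]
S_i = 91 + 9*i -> [91, 100, 109, 118, 127]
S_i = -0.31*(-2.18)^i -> [-0.31, 0.68, -1.47, 3.21, -7.0]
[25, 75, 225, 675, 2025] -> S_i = 25*3^i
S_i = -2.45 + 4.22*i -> [-2.45, 1.77, 5.99, 10.21, 14.43]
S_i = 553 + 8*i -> [553, 561, 569, 577, 585]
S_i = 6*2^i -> [6, 12, 24, 48, 96]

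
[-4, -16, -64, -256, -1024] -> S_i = -4*4^i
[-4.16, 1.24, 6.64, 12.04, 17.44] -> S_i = -4.16 + 5.40*i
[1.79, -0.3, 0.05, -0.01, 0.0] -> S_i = 1.79*(-0.17)^i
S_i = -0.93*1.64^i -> [-0.93, -1.53, -2.5, -4.1, -6.73]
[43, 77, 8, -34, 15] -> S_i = Random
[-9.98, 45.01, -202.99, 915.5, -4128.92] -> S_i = -9.98*(-4.51)^i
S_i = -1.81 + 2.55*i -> [-1.81, 0.74, 3.29, 5.84, 8.39]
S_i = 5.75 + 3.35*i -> [5.75, 9.1, 12.45, 15.8, 19.15]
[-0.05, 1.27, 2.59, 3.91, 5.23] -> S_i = -0.05 + 1.32*i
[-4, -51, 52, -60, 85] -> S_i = Random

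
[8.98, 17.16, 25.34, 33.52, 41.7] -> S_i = 8.98 + 8.18*i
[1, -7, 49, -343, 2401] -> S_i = 1*-7^i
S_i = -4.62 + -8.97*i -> [-4.62, -13.59, -22.56, -31.53, -40.5]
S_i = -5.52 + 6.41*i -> [-5.52, 0.89, 7.3, 13.71, 20.12]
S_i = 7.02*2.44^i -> [7.02, 17.13, 41.79, 101.98, 248.83]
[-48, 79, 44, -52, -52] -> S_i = Random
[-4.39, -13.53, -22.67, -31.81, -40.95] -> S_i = -4.39 + -9.14*i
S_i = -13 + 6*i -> [-13, -7, -1, 5, 11]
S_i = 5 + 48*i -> [5, 53, 101, 149, 197]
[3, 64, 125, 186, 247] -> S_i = 3 + 61*i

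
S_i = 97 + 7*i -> [97, 104, 111, 118, 125]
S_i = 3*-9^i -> [3, -27, 243, -2187, 19683]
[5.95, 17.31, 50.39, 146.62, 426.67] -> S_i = 5.95*2.91^i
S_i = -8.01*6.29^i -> [-8.01, -50.38, -316.91, -1993.35, -12538.2]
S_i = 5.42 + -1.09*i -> [5.42, 4.33, 3.24, 2.15, 1.06]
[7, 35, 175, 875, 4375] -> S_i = 7*5^i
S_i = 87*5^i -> [87, 435, 2175, 10875, 54375]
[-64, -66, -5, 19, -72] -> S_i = Random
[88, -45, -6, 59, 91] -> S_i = Random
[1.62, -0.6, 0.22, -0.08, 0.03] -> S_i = 1.62*(-0.37)^i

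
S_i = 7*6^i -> [7, 42, 252, 1512, 9072]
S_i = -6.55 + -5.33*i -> [-6.55, -11.88, -17.21, -22.54, -27.87]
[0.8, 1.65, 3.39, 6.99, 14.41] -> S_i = 0.80*2.06^i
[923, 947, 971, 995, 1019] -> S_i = 923 + 24*i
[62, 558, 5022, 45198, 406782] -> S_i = 62*9^i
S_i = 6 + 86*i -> [6, 92, 178, 264, 350]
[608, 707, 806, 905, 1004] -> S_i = 608 + 99*i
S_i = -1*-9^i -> [-1, 9, -81, 729, -6561]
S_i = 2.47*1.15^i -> [2.47, 2.84, 3.27, 3.76, 4.32]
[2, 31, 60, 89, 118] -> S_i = 2 + 29*i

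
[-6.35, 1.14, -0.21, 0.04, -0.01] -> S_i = -6.35*(-0.18)^i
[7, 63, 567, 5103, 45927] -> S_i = 7*9^i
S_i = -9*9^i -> [-9, -81, -729, -6561, -59049]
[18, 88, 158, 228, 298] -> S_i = 18 + 70*i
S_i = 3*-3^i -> [3, -9, 27, -81, 243]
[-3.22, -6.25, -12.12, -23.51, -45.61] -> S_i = -3.22*1.94^i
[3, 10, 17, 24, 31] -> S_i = 3 + 7*i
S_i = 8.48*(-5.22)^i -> [8.48, -44.27, 231.07, -1206.17, 6296.19]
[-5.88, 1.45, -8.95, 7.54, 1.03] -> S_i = Random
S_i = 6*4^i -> [6, 24, 96, 384, 1536]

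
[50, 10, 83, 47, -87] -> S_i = Random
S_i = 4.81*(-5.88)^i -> [4.81, -28.28, 166.3, -977.86, 5749.82]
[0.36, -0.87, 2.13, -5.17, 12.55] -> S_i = 0.36*(-2.43)^i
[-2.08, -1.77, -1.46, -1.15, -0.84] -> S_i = -2.08 + 0.31*i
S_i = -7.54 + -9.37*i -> [-7.54, -16.91, -26.28, -35.65, -45.02]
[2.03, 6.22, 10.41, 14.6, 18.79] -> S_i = 2.03 + 4.19*i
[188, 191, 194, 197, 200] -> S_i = 188 + 3*i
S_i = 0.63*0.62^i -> [0.63, 0.39, 0.24, 0.15, 0.09]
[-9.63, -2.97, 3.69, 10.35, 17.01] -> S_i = -9.63 + 6.66*i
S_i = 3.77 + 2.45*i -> [3.77, 6.22, 8.67, 11.12, 13.57]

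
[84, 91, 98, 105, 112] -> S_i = 84 + 7*i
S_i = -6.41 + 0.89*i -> [-6.41, -5.52, -4.63, -3.74, -2.85]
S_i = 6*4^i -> [6, 24, 96, 384, 1536]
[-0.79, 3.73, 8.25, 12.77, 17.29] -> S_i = -0.79 + 4.52*i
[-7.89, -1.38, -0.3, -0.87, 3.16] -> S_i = Random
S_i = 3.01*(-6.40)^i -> [3.01, -19.26, 123.29, -789.05, 5049.94]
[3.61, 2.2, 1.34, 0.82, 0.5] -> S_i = 3.61*0.61^i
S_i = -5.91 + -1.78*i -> [-5.91, -7.69, -9.47, -11.25, -13.03]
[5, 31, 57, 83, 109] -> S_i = 5 + 26*i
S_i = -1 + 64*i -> [-1, 63, 127, 191, 255]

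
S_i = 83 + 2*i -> [83, 85, 87, 89, 91]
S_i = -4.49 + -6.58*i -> [-4.49, -11.07, -17.65, -24.23, -30.81]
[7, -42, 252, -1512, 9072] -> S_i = 7*-6^i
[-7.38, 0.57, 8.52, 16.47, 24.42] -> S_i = -7.38 + 7.95*i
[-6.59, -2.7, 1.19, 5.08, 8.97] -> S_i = -6.59 + 3.89*i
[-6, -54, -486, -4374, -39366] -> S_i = -6*9^i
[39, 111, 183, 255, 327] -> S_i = 39 + 72*i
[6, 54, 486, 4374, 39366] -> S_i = 6*9^i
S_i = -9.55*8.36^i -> [-9.55, -79.84, -667.45, -5579.85, -46647.51]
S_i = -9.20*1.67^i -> [-9.2, -15.36, -25.66, -42.85, -71.56]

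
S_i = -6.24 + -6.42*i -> [-6.24, -12.66, -19.08, -25.5, -31.92]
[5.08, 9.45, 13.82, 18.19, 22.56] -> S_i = 5.08 + 4.37*i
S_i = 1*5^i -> [1, 5, 25, 125, 625]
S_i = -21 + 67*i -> [-21, 46, 113, 180, 247]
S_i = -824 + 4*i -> [-824, -820, -816, -812, -808]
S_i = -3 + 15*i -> [-3, 12, 27, 42, 57]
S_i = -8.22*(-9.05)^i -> [-8.22, 74.39, -673.24, 6092.81, -55139.92]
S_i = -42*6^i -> [-42, -252, -1512, -9072, -54432]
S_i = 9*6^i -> [9, 54, 324, 1944, 11664]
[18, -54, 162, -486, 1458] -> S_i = 18*-3^i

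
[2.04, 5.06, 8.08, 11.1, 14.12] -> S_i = 2.04 + 3.02*i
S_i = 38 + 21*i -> [38, 59, 80, 101, 122]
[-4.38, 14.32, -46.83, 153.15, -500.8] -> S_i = -4.38*(-3.27)^i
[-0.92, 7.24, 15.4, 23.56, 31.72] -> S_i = -0.92 + 8.16*i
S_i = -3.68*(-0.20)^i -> [-3.68, 0.74, -0.15, 0.03, -0.01]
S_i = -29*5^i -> [-29, -145, -725, -3625, -18125]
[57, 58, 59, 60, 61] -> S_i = 57 + 1*i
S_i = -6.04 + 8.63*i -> [-6.04, 2.59, 11.22, 19.85, 28.48]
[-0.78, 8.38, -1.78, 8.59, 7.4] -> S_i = Random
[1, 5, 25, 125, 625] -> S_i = 1*5^i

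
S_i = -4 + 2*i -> [-4, -2, 0, 2, 4]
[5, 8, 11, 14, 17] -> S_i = 5 + 3*i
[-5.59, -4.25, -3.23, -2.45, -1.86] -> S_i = -5.59*0.76^i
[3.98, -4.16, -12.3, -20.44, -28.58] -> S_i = 3.98 + -8.14*i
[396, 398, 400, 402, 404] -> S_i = 396 + 2*i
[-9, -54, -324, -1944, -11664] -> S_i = -9*6^i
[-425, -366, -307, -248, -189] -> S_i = -425 + 59*i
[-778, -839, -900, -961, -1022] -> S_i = -778 + -61*i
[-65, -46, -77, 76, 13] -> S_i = Random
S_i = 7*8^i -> [7, 56, 448, 3584, 28672]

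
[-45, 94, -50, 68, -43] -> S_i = Random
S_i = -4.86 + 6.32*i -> [-4.86, 1.46, 7.78, 14.1, 20.42]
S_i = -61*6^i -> [-61, -366, -2196, -13176, -79056]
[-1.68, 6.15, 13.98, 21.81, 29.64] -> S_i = -1.68 + 7.83*i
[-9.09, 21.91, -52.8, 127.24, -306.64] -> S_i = -9.09*(-2.41)^i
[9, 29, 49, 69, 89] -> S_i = 9 + 20*i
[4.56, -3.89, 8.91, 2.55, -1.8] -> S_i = Random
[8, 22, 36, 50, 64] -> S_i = 8 + 14*i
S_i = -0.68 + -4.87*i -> [-0.68, -5.55, -10.42, -15.29, -20.16]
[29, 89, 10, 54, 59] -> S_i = Random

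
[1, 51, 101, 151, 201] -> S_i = 1 + 50*i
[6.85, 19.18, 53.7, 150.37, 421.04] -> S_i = 6.85*2.80^i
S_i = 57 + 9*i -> [57, 66, 75, 84, 93]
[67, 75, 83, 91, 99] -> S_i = 67 + 8*i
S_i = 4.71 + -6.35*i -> [4.71, -1.64, -7.99, -14.34, -20.69]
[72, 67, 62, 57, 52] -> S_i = 72 + -5*i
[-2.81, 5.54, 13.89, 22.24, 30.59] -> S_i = -2.81 + 8.35*i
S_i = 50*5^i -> [50, 250, 1250, 6250, 31250]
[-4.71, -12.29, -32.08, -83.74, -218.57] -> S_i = -4.71*2.61^i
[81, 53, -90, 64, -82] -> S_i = Random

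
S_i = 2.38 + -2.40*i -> [2.38, -0.02, -2.42, -4.82, -7.22]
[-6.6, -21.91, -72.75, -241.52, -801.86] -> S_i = -6.60*3.32^i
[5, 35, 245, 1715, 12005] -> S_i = 5*7^i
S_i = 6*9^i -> [6, 54, 486, 4374, 39366]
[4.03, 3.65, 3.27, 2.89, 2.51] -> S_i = 4.03 + -0.38*i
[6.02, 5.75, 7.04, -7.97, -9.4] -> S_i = Random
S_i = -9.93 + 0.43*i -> [-9.93, -9.5, -9.07, -8.64, -8.21]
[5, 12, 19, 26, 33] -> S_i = 5 + 7*i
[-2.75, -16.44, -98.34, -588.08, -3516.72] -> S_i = -2.75*5.98^i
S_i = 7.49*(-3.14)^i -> [7.49, -23.52, 73.85, -231.88, 728.12]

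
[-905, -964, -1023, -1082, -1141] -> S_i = -905 + -59*i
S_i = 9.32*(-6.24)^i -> [9.32, -58.16, 362.9, -2264.49, 14130.39]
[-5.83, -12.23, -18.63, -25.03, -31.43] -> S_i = -5.83 + -6.40*i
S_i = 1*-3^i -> [1, -3, 9, -27, 81]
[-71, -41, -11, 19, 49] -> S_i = -71 + 30*i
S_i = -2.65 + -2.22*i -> [-2.65, -4.87, -7.09, -9.31, -11.53]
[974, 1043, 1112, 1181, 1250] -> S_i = 974 + 69*i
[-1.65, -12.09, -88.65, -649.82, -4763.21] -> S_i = -1.65*7.33^i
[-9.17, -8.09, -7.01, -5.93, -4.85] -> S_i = -9.17 + 1.08*i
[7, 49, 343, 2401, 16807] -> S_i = 7*7^i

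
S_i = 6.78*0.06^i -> [6.78, 0.41, 0.02, 0.0, 0.0]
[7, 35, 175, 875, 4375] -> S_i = 7*5^i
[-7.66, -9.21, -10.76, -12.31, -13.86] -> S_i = -7.66 + -1.55*i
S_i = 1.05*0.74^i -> [1.05, 0.78, 0.57, 0.43, 0.31]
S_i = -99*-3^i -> [-99, 297, -891, 2673, -8019]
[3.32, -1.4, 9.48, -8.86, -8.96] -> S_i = Random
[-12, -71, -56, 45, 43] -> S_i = Random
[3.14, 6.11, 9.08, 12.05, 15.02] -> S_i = 3.14 + 2.97*i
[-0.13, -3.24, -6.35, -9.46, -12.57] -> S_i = -0.13 + -3.11*i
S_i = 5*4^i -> [5, 20, 80, 320, 1280]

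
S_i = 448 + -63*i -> [448, 385, 322, 259, 196]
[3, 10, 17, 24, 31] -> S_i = 3 + 7*i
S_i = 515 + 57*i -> [515, 572, 629, 686, 743]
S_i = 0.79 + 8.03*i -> [0.79, 8.82, 16.85, 24.88, 32.91]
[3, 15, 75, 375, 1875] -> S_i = 3*5^i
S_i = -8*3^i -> [-8, -24, -72, -216, -648]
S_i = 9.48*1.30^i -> [9.48, 12.32, 16.02, 20.83, 27.08]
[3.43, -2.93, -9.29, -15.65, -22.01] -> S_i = 3.43 + -6.36*i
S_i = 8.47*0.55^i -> [8.47, 4.66, 2.56, 1.41, 0.78]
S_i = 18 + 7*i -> [18, 25, 32, 39, 46]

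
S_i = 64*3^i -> [64, 192, 576, 1728, 5184]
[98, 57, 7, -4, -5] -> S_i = Random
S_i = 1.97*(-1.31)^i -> [1.97, -2.58, 3.38, -4.43, 5.8]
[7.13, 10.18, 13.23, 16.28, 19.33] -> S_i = 7.13 + 3.05*i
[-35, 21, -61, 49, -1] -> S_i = Random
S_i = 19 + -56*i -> [19, -37, -93, -149, -205]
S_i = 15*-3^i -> [15, -45, 135, -405, 1215]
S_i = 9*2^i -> [9, 18, 36, 72, 144]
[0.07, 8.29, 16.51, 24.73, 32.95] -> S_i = 0.07 + 8.22*i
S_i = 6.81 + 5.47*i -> [6.81, 12.28, 17.75, 23.22, 28.69]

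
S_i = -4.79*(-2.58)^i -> [-4.79, 12.36, -31.88, 82.26, -212.23]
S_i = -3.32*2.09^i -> [-3.32, -6.94, -14.5, -30.31, -63.35]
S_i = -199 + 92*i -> [-199, -107, -15, 77, 169]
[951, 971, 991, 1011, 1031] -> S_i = 951 + 20*i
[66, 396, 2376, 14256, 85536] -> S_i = 66*6^i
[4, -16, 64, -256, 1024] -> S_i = 4*-4^i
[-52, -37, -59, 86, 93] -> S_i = Random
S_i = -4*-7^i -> [-4, 28, -196, 1372, -9604]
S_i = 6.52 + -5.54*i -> [6.52, 0.98, -4.56, -10.1, -15.64]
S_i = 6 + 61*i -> [6, 67, 128, 189, 250]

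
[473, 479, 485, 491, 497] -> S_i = 473 + 6*i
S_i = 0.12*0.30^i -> [0.12, 0.04, 0.01, 0.0, 0.0]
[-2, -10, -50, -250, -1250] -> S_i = -2*5^i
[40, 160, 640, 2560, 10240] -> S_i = 40*4^i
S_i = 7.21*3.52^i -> [7.21, 25.38, 89.33, 314.46, 1106.89]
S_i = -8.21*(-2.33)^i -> [-8.21, 19.13, -44.57, 103.85, -241.97]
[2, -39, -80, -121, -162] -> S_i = 2 + -41*i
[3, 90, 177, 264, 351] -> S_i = 3 + 87*i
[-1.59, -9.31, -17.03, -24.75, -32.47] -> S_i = -1.59 + -7.72*i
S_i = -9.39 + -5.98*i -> [-9.39, -15.37, -21.35, -27.33, -33.31]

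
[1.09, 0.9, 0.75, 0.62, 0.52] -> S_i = 1.09*0.83^i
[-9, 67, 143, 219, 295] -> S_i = -9 + 76*i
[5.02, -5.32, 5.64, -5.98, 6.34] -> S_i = 5.02*(-1.06)^i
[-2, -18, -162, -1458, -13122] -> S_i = -2*9^i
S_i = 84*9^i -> [84, 756, 6804, 61236, 551124]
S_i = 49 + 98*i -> [49, 147, 245, 343, 441]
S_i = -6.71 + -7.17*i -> [-6.71, -13.88, -21.05, -28.22, -35.39]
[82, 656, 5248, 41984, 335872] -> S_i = 82*8^i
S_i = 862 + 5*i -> [862, 867, 872, 877, 882]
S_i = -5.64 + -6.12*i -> [-5.64, -11.76, -17.88, -24.0, -30.12]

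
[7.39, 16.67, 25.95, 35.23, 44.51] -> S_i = 7.39 + 9.28*i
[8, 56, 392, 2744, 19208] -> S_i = 8*7^i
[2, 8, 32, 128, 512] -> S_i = 2*4^i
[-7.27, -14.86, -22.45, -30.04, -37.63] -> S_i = -7.27 + -7.59*i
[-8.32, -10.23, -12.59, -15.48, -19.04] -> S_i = -8.32*1.23^i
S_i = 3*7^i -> [3, 21, 147, 1029, 7203]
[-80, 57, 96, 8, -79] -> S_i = Random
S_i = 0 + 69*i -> [0, 69, 138, 207, 276]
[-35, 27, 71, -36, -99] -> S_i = Random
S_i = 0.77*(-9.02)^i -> [0.77, -6.95, 62.65, -565.08, 5097.03]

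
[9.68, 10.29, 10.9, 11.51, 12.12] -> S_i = 9.68 + 0.61*i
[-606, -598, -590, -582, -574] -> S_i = -606 + 8*i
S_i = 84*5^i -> [84, 420, 2100, 10500, 52500]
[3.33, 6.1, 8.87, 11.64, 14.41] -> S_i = 3.33 + 2.77*i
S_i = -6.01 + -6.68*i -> [-6.01, -12.69, -19.37, -26.05, -32.73]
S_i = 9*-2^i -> [9, -18, 36, -72, 144]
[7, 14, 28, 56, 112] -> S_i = 7*2^i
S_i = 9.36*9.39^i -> [9.36, 87.89, 825.29, 7749.48, 72767.63]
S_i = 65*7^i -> [65, 455, 3185, 22295, 156065]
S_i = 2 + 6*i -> [2, 8, 14, 20, 26]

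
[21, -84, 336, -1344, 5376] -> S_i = 21*-4^i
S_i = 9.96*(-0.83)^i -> [9.96, -8.27, 6.86, -5.69, 4.73]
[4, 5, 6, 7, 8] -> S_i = 4 + 1*i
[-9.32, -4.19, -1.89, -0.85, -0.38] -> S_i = -9.32*0.45^i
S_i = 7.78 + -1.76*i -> [7.78, 6.02, 4.26, 2.5, 0.74]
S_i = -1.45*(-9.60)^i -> [-1.45, 13.92, -133.63, 1282.87, -12315.53]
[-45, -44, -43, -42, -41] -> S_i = -45 + 1*i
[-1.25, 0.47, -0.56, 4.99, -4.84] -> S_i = Random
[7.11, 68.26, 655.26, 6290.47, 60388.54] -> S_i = 7.11*9.60^i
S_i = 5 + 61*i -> [5, 66, 127, 188, 249]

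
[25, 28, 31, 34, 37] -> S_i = 25 + 3*i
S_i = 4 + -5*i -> [4, -1, -6, -11, -16]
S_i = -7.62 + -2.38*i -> [-7.62, -10.0, -12.38, -14.76, -17.14]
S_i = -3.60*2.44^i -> [-3.6, -8.78, -21.43, -52.3, -127.6]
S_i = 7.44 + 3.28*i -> [7.44, 10.72, 14.0, 17.28, 20.56]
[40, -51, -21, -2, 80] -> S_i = Random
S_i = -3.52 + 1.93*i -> [-3.52, -1.59, 0.34, 2.27, 4.2]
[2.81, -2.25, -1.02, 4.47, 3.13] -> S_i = Random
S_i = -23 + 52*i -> [-23, 29, 81, 133, 185]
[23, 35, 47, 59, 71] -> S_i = 23 + 12*i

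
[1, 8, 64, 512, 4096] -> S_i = 1*8^i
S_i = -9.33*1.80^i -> [-9.33, -16.79, -30.23, -54.41, -97.94]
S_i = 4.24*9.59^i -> [4.24, 40.66, 389.94, 3739.57, 35862.48]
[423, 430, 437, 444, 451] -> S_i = 423 + 7*i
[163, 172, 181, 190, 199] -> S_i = 163 + 9*i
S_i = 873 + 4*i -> [873, 877, 881, 885, 889]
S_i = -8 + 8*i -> [-8, 0, 8, 16, 24]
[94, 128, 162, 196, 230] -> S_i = 94 + 34*i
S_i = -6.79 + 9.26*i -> [-6.79, 2.47, 11.73, 20.99, 30.25]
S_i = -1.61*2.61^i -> [-1.61, -4.2, -10.97, -28.63, -74.71]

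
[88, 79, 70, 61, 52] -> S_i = 88 + -9*i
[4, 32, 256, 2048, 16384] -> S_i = 4*8^i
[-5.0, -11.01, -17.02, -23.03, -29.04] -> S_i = -5.00 + -6.01*i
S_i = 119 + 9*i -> [119, 128, 137, 146, 155]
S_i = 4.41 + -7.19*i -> [4.41, -2.78, -9.97, -17.16, -24.35]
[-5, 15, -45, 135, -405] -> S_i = -5*-3^i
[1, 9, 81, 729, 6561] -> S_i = 1*9^i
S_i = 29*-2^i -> [29, -58, 116, -232, 464]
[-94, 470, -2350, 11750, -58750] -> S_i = -94*-5^i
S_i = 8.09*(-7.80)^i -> [8.09, -63.1, 492.2, -3839.13, 29945.18]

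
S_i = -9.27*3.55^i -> [-9.27, -32.91, -116.83, -414.73, -1472.29]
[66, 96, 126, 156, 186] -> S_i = 66 + 30*i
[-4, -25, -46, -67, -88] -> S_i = -4 + -21*i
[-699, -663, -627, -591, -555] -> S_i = -699 + 36*i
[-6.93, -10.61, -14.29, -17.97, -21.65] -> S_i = -6.93 + -3.68*i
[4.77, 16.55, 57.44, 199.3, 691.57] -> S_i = 4.77*3.47^i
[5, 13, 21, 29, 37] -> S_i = 5 + 8*i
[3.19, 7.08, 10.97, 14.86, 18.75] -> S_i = 3.19 + 3.89*i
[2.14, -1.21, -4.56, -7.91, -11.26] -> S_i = 2.14 + -3.35*i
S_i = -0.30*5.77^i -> [-0.3, -1.73, -9.99, -57.63, -332.53]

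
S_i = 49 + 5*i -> [49, 54, 59, 64, 69]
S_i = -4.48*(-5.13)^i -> [-4.48, 22.98, -117.9, 604.83, -3102.75]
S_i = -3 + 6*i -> [-3, 3, 9, 15, 21]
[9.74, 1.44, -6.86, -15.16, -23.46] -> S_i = 9.74 + -8.30*i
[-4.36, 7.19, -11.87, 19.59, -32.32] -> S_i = -4.36*(-1.65)^i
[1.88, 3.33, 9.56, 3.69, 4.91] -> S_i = Random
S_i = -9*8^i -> [-9, -72, -576, -4608, -36864]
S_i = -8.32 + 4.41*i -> [-8.32, -3.91, 0.5, 4.91, 9.32]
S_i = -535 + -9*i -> [-535, -544, -553, -562, -571]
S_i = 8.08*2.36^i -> [8.08, 19.07, 45.0, 106.21, 250.65]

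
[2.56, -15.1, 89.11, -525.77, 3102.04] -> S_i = 2.56*(-5.90)^i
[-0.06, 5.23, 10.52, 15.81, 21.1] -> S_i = -0.06 + 5.29*i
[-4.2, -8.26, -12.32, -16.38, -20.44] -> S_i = -4.20 + -4.06*i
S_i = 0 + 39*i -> [0, 39, 78, 117, 156]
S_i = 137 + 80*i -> [137, 217, 297, 377, 457]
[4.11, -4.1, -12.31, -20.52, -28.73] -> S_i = 4.11 + -8.21*i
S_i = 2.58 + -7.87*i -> [2.58, -5.29, -13.16, -21.03, -28.9]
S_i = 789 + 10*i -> [789, 799, 809, 819, 829]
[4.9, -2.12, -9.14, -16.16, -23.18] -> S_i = 4.90 + -7.02*i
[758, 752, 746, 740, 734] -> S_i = 758 + -6*i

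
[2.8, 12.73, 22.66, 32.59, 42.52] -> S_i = 2.80 + 9.93*i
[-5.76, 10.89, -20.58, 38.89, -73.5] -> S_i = -5.76*(-1.89)^i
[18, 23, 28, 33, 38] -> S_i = 18 + 5*i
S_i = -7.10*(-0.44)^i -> [-7.1, 3.12, -1.37, 0.6, -0.27]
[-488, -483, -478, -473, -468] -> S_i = -488 + 5*i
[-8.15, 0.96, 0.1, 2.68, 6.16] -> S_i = Random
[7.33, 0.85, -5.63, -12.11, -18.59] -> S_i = 7.33 + -6.48*i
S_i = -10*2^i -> [-10, -20, -40, -80, -160]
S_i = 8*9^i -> [8, 72, 648, 5832, 52488]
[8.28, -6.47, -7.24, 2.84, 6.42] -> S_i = Random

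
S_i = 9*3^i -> [9, 27, 81, 243, 729]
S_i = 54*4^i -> [54, 216, 864, 3456, 13824]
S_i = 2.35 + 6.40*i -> [2.35, 8.75, 15.15, 21.55, 27.95]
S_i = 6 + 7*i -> [6, 13, 20, 27, 34]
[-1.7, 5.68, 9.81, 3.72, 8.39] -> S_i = Random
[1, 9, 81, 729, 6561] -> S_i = 1*9^i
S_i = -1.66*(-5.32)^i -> [-1.66, 8.83, -46.98, 249.94, -1329.7]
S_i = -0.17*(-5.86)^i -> [-0.17, 1.0, -5.84, 34.21, -200.47]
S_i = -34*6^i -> [-34, -204, -1224, -7344, -44064]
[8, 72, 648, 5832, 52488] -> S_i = 8*9^i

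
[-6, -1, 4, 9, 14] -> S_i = -6 + 5*i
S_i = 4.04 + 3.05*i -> [4.04, 7.09, 10.14, 13.19, 16.24]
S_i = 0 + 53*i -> [0, 53, 106, 159, 212]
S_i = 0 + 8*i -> [0, 8, 16, 24, 32]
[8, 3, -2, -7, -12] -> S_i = 8 + -5*i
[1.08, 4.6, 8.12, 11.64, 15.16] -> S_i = 1.08 + 3.52*i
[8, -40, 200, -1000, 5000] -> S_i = 8*-5^i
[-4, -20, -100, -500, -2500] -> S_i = -4*5^i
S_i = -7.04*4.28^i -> [-7.04, -30.13, -128.96, -551.96, -2362.37]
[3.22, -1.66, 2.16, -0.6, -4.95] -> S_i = Random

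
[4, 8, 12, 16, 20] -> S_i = 4 + 4*i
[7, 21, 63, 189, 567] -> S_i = 7*3^i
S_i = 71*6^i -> [71, 426, 2556, 15336, 92016]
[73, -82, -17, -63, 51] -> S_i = Random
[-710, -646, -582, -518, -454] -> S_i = -710 + 64*i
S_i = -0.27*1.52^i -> [-0.27, -0.41, -0.62, -0.95, -1.44]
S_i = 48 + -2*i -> [48, 46, 44, 42, 40]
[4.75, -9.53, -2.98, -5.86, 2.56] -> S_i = Random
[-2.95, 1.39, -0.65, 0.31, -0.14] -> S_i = -2.95*(-0.47)^i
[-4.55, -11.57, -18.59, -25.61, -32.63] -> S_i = -4.55 + -7.02*i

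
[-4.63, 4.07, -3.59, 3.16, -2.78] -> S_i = -4.63*(-0.88)^i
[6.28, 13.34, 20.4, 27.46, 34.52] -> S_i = 6.28 + 7.06*i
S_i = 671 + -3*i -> [671, 668, 665, 662, 659]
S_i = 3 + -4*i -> [3, -1, -5, -9, -13]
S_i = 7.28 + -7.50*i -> [7.28, -0.22, -7.72, -15.22, -22.72]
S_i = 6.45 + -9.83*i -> [6.45, -3.38, -13.21, -23.04, -32.87]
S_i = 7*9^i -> [7, 63, 567, 5103, 45927]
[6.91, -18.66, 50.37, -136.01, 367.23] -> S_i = 6.91*(-2.70)^i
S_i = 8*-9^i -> [8, -72, 648, -5832, 52488]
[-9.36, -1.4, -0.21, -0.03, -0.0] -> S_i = -9.36*0.15^i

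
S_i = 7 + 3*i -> [7, 10, 13, 16, 19]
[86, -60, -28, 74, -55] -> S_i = Random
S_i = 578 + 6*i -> [578, 584, 590, 596, 602]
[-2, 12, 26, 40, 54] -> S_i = -2 + 14*i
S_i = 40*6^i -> [40, 240, 1440, 8640, 51840]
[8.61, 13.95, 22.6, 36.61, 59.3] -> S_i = 8.61*1.62^i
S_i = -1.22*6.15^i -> [-1.22, -7.5, -46.14, -283.78, -1745.26]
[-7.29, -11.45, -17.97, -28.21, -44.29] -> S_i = -7.29*1.57^i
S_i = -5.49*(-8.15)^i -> [-5.49, 44.74, -364.66, 2971.98, -24221.6]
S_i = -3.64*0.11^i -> [-3.64, -0.4, -0.04, -0.0, -0.0]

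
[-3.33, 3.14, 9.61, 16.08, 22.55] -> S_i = -3.33 + 6.47*i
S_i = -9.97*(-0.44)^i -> [-9.97, 4.39, -1.93, 0.85, -0.37]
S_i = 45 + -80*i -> [45, -35, -115, -195, -275]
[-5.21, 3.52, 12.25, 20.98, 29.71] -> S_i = -5.21 + 8.73*i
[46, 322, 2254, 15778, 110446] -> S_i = 46*7^i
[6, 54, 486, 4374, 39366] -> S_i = 6*9^i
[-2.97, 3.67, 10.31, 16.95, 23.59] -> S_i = -2.97 + 6.64*i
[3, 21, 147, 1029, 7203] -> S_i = 3*7^i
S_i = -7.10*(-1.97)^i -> [-7.1, 13.99, -27.55, 54.28, -106.94]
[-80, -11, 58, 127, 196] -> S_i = -80 + 69*i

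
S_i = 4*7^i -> [4, 28, 196, 1372, 9604]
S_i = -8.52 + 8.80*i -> [-8.52, 0.28, 9.08, 17.88, 26.68]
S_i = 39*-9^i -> [39, -351, 3159, -28431, 255879]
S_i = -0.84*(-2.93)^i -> [-0.84, 2.46, -7.21, 21.13, -61.91]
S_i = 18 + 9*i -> [18, 27, 36, 45, 54]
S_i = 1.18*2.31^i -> [1.18, 2.73, 6.3, 14.55, 33.6]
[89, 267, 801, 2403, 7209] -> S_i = 89*3^i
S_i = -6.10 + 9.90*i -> [-6.1, 3.8, 13.7, 23.6, 33.5]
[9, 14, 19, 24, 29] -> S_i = 9 + 5*i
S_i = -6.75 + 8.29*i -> [-6.75, 1.54, 9.83, 18.12, 26.41]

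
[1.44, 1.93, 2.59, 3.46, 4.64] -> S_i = 1.44*1.34^i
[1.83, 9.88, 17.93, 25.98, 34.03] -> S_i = 1.83 + 8.05*i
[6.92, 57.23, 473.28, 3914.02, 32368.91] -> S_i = 6.92*8.27^i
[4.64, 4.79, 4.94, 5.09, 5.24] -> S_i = 4.64 + 0.15*i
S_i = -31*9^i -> [-31, -279, -2511, -22599, -203391]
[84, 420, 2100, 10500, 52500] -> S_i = 84*5^i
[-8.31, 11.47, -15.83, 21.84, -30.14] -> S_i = -8.31*(-1.38)^i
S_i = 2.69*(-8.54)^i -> [2.69, -22.97, 196.19, -1675.43, 14308.16]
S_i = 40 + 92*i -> [40, 132, 224, 316, 408]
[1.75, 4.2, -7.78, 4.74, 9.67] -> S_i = Random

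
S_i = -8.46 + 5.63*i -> [-8.46, -2.83, 2.8, 8.43, 14.06]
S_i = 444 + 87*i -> [444, 531, 618, 705, 792]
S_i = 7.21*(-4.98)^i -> [7.21, -35.91, 178.81, -890.48, 4434.58]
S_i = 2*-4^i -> [2, -8, 32, -128, 512]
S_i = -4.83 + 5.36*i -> [-4.83, 0.53, 5.89, 11.25, 16.61]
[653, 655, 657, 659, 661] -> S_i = 653 + 2*i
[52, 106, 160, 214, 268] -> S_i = 52 + 54*i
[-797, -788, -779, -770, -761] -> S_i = -797 + 9*i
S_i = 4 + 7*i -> [4, 11, 18, 25, 32]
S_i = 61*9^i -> [61, 549, 4941, 44469, 400221]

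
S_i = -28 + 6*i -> [-28, -22, -16, -10, -4]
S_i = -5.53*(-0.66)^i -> [-5.53, 3.65, -2.41, 1.59, -1.05]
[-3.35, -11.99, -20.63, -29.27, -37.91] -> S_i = -3.35 + -8.64*i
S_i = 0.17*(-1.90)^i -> [0.17, -0.32, 0.61, -1.17, 2.22]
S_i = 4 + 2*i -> [4, 6, 8, 10, 12]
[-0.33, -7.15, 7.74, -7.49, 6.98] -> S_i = Random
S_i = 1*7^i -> [1, 7, 49, 343, 2401]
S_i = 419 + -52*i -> [419, 367, 315, 263, 211]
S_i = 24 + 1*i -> [24, 25, 26, 27, 28]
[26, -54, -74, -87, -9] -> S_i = Random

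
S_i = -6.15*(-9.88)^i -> [-6.15, 60.76, -600.33, 5931.25, -58600.71]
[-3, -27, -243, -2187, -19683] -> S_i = -3*9^i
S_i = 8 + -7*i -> [8, 1, -6, -13, -20]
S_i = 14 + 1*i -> [14, 15, 16, 17, 18]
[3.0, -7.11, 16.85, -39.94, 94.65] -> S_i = 3.00*(-2.37)^i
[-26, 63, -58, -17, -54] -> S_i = Random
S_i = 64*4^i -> [64, 256, 1024, 4096, 16384]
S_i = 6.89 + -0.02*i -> [6.89, 6.87, 6.85, 6.83, 6.81]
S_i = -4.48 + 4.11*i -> [-4.48, -0.37, 3.74, 7.85, 11.96]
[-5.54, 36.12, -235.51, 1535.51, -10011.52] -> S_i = -5.54*(-6.52)^i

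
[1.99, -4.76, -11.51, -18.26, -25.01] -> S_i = 1.99 + -6.75*i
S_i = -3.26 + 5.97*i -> [-3.26, 2.71, 8.68, 14.65, 20.62]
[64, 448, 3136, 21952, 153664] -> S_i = 64*7^i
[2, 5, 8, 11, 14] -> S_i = 2 + 3*i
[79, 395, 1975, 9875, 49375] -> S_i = 79*5^i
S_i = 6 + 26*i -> [6, 32, 58, 84, 110]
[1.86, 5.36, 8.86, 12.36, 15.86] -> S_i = 1.86 + 3.50*i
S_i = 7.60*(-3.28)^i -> [7.6, -24.93, 81.76, -268.19, 879.65]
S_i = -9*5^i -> [-9, -45, -225, -1125, -5625]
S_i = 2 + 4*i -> [2, 6, 10, 14, 18]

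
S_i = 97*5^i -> [97, 485, 2425, 12125, 60625]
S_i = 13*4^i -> [13, 52, 208, 832, 3328]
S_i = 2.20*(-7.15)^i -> [2.2, -15.73, 112.47, -804.16, 5749.72]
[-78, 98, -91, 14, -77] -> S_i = Random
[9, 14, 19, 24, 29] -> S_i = 9 + 5*i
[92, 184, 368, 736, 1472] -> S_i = 92*2^i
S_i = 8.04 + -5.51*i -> [8.04, 2.53, -2.98, -8.49, -14.0]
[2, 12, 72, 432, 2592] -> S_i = 2*6^i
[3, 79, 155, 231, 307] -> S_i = 3 + 76*i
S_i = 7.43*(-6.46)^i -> [7.43, -48.0, 310.07, -2003.02, 12939.54]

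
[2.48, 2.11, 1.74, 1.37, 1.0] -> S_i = 2.48 + -0.37*i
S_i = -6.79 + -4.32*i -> [-6.79, -11.11, -15.43, -19.75, -24.07]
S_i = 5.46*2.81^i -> [5.46, 15.34, 43.11, 121.15, 340.42]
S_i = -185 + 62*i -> [-185, -123, -61, 1, 63]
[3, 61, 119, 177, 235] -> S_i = 3 + 58*i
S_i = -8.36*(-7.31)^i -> [-8.36, 61.11, -446.73, 3265.57, -23871.28]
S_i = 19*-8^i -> [19, -152, 1216, -9728, 77824]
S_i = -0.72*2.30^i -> [-0.72, -1.66, -3.81, -8.76, -20.15]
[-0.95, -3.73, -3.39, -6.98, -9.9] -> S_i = Random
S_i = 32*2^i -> [32, 64, 128, 256, 512]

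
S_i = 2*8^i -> [2, 16, 128, 1024, 8192]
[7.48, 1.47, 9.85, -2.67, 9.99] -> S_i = Random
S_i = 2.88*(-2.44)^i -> [2.88, -7.03, 17.15, -41.84, 102.08]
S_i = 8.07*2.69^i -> [8.07, 21.71, 58.4, 157.08, 422.55]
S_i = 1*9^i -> [1, 9, 81, 729, 6561]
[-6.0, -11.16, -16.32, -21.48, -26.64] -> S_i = -6.00 + -5.16*i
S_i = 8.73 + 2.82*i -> [8.73, 11.55, 14.37, 17.19, 20.01]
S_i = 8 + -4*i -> [8, 4, 0, -4, -8]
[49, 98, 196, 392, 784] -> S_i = 49*2^i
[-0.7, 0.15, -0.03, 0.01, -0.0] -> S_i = -0.70*(-0.21)^i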